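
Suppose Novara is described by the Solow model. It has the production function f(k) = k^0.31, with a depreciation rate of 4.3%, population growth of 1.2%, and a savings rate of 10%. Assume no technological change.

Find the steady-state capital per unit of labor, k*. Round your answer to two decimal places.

At the steady state, Δk = 0, so s·k^α = (n + δ)·k.
Rearranging, k^(1−α) = s / (n + δ).
k^0.69 = 0.10 / (0.012 + 0.043) = 0.10 / 0.055 = 1.8182
k* = 1.8182^(1/0.69) ≈ 2.3784

k* = 2.38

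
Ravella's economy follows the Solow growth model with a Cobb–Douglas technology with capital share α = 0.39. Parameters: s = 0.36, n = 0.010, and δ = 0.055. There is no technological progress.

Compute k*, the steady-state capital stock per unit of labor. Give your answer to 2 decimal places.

k* = 16.55

At the steady state, Δk = 0, so s·k^α = (n + δ)·k.
Rearranging, k^(1−α) = s / (n + δ).
k^0.61 = 0.36 / (0.010 + 0.055) = 0.36 / 0.065 = 5.5385
k* = 5.5385^(1/0.61) ≈ 16.5453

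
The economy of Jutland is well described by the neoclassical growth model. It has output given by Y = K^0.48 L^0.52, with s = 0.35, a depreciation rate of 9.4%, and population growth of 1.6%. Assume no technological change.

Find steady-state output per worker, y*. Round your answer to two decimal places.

In steady state, investment equals break-even investment: s·k^α = (n + δ)·k.
Dividing both sides by k: k^(1−α) = s / (n + δ).
k^0.52 = 0.35 / (0.016 + 0.094) = 0.35 / 0.110 = 3.1818
k* = 3.1818^(1/0.52) ≈ 9.2614
y* = (k*)^α = 9.2614^0.48 ≈ 2.9107

y* = 2.91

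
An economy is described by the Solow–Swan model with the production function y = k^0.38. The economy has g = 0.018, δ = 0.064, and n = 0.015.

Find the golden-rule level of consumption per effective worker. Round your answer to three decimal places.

c_gold ≈ 1.432

At the golden rule, f'(k) = n + g + δ, so α·k^(α−1) = n + g + δ and k_gold = (α/(n + g + δ))^(1/(1−α)).
k_gold = (0.38/0.097)^(1/0.62) = 3.9175^1.6129 ≈ 9.0462
c_gold = f(k_gold) − (n + g + δ)·k_gold = 2.3092 − 0.097×9.0462 ≈ 1.4317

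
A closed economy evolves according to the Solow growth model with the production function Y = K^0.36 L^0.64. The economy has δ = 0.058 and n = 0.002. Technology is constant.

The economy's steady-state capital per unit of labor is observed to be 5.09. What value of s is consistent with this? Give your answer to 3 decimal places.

s ≈ 0.170

In steady state, investment equals break-even investment: s·k^α = (n + δ)·k.
So s / (n + δ) = (k*)^(1−α) = 5.09^0.64 = 2.8333.
Therefore s = 2.8333 × (n + δ) = 2.8333 × 0.060 = 0.1700.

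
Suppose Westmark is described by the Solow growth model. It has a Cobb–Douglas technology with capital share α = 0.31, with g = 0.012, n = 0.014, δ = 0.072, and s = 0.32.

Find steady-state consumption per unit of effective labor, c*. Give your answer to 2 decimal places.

At the steady state, Δk = 0, so s·k^α = (n + g + δ)·k.
Dividing both sides by k: k^(1−α) = s / (n + g + δ).
k^0.69 = 0.32 / (0.014 + 0.012 + 0.072) = 0.32 / 0.098 = 3.2653
k* = 3.2653^(1/0.69) ≈ 5.5567
y* = (k*)^α = 5.5567^0.31 ≈ 1.7017
c* = (1 − s)·y* = (1 − 0.32) × 1.7017 ≈ 1.1572

c* ≈ 1.16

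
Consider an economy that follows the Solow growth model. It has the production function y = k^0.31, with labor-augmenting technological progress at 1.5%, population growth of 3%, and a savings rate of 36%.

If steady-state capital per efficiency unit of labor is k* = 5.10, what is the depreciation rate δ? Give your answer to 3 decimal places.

δ ≈ 0.072

At the steady state, Δk = 0, so s·k^α = (n + g + δ)·k.
So s / (n + g + δ) = (k*)^(1−α) = 5.10^0.69 = 3.0777.
Therefore n + g + δ = s / 3.0777 = 0.36 / 3.0777 = 0.1170, so δ = 0.1170 − 0.045 = 0.0720.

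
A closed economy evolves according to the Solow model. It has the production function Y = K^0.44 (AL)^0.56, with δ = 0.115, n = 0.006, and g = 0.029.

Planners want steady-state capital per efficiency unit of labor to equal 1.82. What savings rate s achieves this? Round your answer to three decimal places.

Steady state requires s·f(k) = (n + g + δ)·k, i.e. s·k^α = (n + g + δ)·k.
So s / (n + g + δ) = (k*)^(1−α) = 1.82^0.56 = 1.3984.
Therefore s = 1.3984 × (n + g + δ) = 1.3984 × 0.150 = 0.2098.

s ≈ 0.210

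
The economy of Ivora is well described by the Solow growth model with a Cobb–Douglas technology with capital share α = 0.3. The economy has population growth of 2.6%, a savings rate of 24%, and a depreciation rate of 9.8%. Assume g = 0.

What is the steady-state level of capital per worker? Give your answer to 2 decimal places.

k* = 2.57

In steady state, investment equals break-even investment: s·k^α = (n + δ)·k.
Dividing both sides by k: k^(1−α) = s / (n + δ).
k^0.7 = 0.24 / (0.026 + 0.098) = 0.24 / 0.124 = 1.9355
k* = 1.9355^(1/0.7) ≈ 2.5686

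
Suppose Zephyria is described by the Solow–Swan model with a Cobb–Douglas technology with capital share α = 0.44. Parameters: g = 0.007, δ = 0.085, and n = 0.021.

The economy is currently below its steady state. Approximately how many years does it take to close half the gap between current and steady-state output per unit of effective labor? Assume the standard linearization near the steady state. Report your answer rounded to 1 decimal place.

Near the steady state the convergence rate is λ = (1 − α)(n + g + δ).
λ = (1 − 0.44) × 0.113 = 0.56 × 0.113 = 0.06328
Half-life = ln 2 / λ = 0.6931 / 0.06328 ≈ 10.95 years

half-life ≈ 11.0 years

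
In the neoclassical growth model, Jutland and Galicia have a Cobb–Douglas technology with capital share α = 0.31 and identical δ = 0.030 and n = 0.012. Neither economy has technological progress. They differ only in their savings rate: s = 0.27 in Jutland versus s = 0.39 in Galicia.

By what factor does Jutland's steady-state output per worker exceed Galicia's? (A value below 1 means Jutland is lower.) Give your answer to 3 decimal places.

ratio ≈ 0.848

Steady-state y* = [s/(n + δ)]^(α/(1−α)), so the ratio is [ (s_J/(n + δ)_J) / (s_G/(n + δ)_G) ]^0.4493.
s_J/(n + δ)_J = 0.27/0.042 = 6.4286; s_G/(n + δ)_G = 0.39/0.042 = 9.2857.
Ratio = (6.4286/9.2857)^0.4493 = 0.6923^0.4493 ≈ 0.8477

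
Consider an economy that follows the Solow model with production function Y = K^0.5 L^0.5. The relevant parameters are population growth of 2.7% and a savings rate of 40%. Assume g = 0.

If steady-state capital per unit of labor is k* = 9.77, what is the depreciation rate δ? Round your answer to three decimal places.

In steady state, investment equals break-even investment: s·k^α = (n + δ)·k.
So s / (n + δ) = (k*)^(1−α) = 9.77^0.5 = 3.1257.
Therefore n + δ = s / 3.1257 = 0.40 / 3.1257 = 0.1280, so δ = 0.1280 − 0.027 = 0.1010.

δ ≈ 0.101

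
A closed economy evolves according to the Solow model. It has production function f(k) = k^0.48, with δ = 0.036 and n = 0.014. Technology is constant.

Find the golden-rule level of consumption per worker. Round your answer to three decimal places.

c_gold ≈ 4.195

At the golden rule, f'(k) = n + δ, so α·k^(α−1) = n + δ and k_gold = (α/(n + δ))^(1/(1−α)).
k_gold = (0.48/0.050)^(1/0.52) = 9.6000^1.9231 ≈ 77.4472
c_gold = f(k_gold) − (n + δ)·k_gold = 8.0672 − 0.050×77.4472 ≈ 4.1948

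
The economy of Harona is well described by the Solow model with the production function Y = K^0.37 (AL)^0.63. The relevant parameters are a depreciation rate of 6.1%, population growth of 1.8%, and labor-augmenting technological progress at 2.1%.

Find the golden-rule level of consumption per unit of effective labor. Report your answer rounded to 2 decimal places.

c_gold ≈ 1.36

At the golden rule, f'(k) = n + g + δ, so α·k^(α−1) = n + g + δ and k_gold = (α/(n + g + δ))^(1/(1−α)).
k_gold = (0.37/0.100)^(1/0.63) = 3.7000^1.5873 ≈ 7.9782
c_gold = f(k_gold) − (n + g + δ)·k_gold = 2.1563 − 0.100×7.9782 ≈ 1.3585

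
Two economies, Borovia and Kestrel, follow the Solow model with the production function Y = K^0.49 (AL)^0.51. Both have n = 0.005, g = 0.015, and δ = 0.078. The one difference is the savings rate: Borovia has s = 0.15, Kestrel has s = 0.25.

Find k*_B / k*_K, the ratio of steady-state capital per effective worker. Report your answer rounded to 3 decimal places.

k*_B / k*_K ≈ 0.367

Steady-state k* = [s/(n + g + δ)]^(1/(1−α)), so the ratio is [ (s_B/(n + g + δ)_B) / (s_K/(n + g + δ)_K) ]^1.9608.
s_B/(n + g + δ)_B = 0.15/0.098 = 1.5306; s_K/(n + g + δ)_K = 0.25/0.098 = 2.5510.
Ratio = (1.5306/2.5510)^1.9608 = 0.6000^1.9608 ≈ 0.3673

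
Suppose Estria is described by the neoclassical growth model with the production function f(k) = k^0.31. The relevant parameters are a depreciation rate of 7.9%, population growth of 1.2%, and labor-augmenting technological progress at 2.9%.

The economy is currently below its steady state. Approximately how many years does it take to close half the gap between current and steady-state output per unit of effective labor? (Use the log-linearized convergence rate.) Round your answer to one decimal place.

about 8.4 years

Near the steady state the convergence rate is λ = (1 − α)(n + g + δ).
λ = (1 − 0.31) × 0.120 = 0.69 × 0.120 = 0.0828
Half-life = ln 2 / λ = 0.6931 / 0.0828 ≈ 8.37 years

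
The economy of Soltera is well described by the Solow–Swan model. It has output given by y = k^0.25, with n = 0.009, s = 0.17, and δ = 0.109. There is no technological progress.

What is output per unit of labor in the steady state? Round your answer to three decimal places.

y* ≈ 1.129

At the steady state, Δk = 0, so s·k^α = (n + δ)·k.
Dividing both sides by k: k^(1−α) = s / (n + δ).
k^0.75 = 0.17 / (0.009 + 0.109) = 0.17 / 0.118 = 1.4407
k* = 1.4407^(1/0.75) ≈ 1.6272
y* = (k*)^α = 1.6272^0.25 ≈ 1.1294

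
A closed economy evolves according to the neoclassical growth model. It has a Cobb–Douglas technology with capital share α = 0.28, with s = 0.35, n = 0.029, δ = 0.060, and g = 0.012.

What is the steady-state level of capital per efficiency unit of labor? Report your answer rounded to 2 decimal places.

k* ≈ 5.62

At the steady state, Δk = 0, so s·k^α = (n + g + δ)·k.
Dividing both sides by k: k^(1−α) = s / (n + g + δ).
k^0.72 = 0.35 / (0.029 + 0.012 + 0.060) = 0.35 / 0.101 = 3.4653
k* = 3.4653^(1/0.72) ≈ 5.6188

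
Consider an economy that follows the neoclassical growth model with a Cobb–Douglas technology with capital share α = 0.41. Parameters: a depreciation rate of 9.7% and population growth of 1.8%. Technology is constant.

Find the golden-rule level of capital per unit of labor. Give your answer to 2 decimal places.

The golden rule sets f'(k) = n + δ, i.e. α·k^(α−1) = n + δ.
So k^(1−α) = α / (n + δ) = 0.41 / 0.115 = 3.5652.
k_gold = 3.5652^(1/0.59) ≈ 8.6245

k_gold ≈ 8.62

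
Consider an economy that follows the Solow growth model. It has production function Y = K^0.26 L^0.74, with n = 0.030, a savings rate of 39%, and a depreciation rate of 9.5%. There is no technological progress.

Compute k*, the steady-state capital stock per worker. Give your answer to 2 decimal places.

Steady state requires s·f(k) = (n + δ)·k, i.e. s·k^α = (n + δ)·k.
Rearranging, k^(1−α) = s / (n + δ).
k^0.74 = 0.39 / (0.030 + 0.095) = 0.39 / 0.125 = 3.1200
k* = 3.1200^(1/0.74) ≈ 4.6535

k* = 4.65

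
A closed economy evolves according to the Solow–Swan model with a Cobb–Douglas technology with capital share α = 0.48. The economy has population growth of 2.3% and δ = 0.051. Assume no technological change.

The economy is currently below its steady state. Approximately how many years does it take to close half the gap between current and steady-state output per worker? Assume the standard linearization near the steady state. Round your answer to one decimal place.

about 18.0 years

Near the steady state the convergence rate is λ = (1 − α)(n + δ).
λ = (1 − 0.48) × 0.074 = 0.52 × 0.074 = 0.03848
Half-life = ln 2 / λ = 0.6931 / 0.03848 ≈ 18.01 years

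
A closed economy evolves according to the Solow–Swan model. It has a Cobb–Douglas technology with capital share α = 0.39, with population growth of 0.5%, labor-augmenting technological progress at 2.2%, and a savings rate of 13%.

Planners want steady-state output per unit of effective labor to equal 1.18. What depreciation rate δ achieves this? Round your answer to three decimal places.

Steady state requires s·f(k) = (n + g + δ)·k, i.e. s·k^α = (n + g + δ)·k.
Since y* = [s/(n + g + δ)]^(α/(1−α)), we have s/(n + g + δ) = (y*)^((1−α)/α) = 1.18^1.5641 = 1.2955.
Therefore n + g + δ = s / 1.2955 = 0.13 / 1.2955 = 0.1003, so δ = 0.1003 − 0.027 = 0.0733.

δ ≈ 0.073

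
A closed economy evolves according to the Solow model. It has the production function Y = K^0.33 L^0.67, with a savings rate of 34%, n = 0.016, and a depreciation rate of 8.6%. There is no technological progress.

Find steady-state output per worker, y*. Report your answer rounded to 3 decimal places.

In steady state, investment equals break-even investment: s·k^α = (n + δ)·k.
Dividing both sides by k: k^(1−α) = s / (n + δ).
k^0.67 = 0.34 / (0.016 + 0.086) = 0.34 / 0.102 = 3.3333
k* = 3.3333^(1/0.67) ≈ 6.0313
y* = (k*)^α = 6.0313^0.33 ≈ 1.8094

y* = 1.809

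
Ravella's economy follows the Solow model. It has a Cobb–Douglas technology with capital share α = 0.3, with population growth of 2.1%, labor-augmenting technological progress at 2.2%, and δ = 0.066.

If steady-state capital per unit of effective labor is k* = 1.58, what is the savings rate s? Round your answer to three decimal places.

In steady state, investment equals break-even investment: s·k^α = (n + g + δ)·k.
So s / (n + g + δ) = (k*)^(1−α) = 1.58^0.7 = 1.3774.
Therefore s = 1.3774 × (n + g + δ) = 1.3774 × 0.109 = 0.1501.

s ≈ 0.150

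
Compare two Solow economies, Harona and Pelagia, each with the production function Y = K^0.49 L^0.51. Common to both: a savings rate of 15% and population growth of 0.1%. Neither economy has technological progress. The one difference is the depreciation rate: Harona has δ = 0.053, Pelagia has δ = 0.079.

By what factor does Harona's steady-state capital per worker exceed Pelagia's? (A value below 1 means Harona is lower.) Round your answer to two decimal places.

ratio ≈ 2.16

Steady-state k* = [s/(n + δ)]^(1/(1−α)), so the ratio is [ (s_H/(n + δ)_H) / (s_P/(n + δ)_P) ]^1.9608.
s_H/(n + δ)_H = 0.15/0.054 = 2.7778; s_P/(n + δ)_P = 0.15/0.080 = 1.8750.
Ratio = (2.7778/1.8750)^1.9608 = 1.4815^1.9608 ≈ 2.1613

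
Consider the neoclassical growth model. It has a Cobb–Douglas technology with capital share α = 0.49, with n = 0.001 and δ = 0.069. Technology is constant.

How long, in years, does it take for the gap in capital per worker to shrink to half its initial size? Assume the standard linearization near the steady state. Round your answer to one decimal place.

Near the steady state the convergence rate is λ = (1 − α)(n + δ).
λ = (1 − 0.49) × 0.070 = 0.51 × 0.070 = 0.0357
Half-life = ln 2 / λ = 0.6931 / 0.0357 ≈ 19.41 years

about 19.4 years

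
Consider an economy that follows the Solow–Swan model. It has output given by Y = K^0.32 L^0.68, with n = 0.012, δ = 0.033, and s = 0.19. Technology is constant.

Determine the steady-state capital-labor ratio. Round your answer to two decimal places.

At the steady state, Δk = 0, so s·k^α = (n + δ)·k.
Rearranging, k^(1−α) = s / (n + δ).
k^0.68 = 0.19 / (0.012 + 0.033) = 0.19 / 0.045 = 4.2222
k* = 4.2222^(1/0.68) ≈ 8.3159

k* ≈ 8.32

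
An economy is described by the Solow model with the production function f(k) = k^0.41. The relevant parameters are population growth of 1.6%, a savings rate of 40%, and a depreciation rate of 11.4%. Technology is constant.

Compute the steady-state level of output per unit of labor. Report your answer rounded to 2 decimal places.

y* ≈ 2.18

Steady state requires s·f(k) = (n + δ)·k, i.e. s·k^α = (n + δ)·k.
Rearranging, k^(1−α) = s / (n + δ).
k^0.59 = 0.40 / (0.016 + 0.114) = 0.40 / 0.130 = 3.0769
k* = 3.0769^(1/0.59) ≈ 6.7191
y* = (k*)^α = 6.7191^0.41 ≈ 2.1837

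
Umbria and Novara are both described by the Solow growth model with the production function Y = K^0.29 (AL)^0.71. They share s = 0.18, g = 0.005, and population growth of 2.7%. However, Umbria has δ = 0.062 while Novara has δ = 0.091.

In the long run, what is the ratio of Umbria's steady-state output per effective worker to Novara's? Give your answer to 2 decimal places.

y*_U / y*_N ≈ 1.12

Steady-state y* = [s/(n + g + δ)]^(α/(1−α)), so the ratio is [ (s_U/(n + g + δ)_U) / (s_N/(n + g + δ)_N) ]^0.4085.
s_U/(n + g + δ)_U = 0.18/0.094 = 1.9149; s_N/(n + g + δ)_N = 0.18/0.123 = 1.4634.
Ratio = (1.9149/1.4634)^0.4085 = 1.3085^0.4085 ≈ 1.1161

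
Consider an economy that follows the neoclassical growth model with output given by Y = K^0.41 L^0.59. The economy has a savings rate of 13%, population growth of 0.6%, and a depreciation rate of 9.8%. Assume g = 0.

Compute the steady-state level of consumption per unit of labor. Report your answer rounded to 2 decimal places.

In steady state, investment equals break-even investment: s·k^α = (n + δ)·k.
Rearranging, k^(1−α) = s / (n + δ).
k^0.59 = 0.13 / (0.006 + 0.098) = 0.13 / 0.104 = 1.2500
k* = 1.2500^(1/0.59) ≈ 1.4597
y* = (k*)^α = 1.4597^0.41 ≈ 1.1677
c* = (1 − s)·y* = (1 − 0.13) × 1.1677 ≈ 1.0159

c* = 1.02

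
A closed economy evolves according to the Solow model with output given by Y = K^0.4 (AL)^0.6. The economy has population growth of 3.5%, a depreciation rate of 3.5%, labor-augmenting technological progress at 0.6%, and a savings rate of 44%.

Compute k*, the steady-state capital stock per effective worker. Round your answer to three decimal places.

k* = 18.667

At the steady state, Δk = 0, so s·k^α = (n + g + δ)·k.
Rearranging, k^(1−α) = s / (n + g + δ).
k^0.6 = 0.44 / (0.035 + 0.006 + 0.035) = 0.44 / 0.076 = 5.7895
k* = 5.7895^(1/0.6) ≈ 18.6667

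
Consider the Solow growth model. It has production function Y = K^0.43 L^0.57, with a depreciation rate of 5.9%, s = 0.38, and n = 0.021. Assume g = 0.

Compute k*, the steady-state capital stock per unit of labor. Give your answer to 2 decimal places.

k* = 15.39

At the steady state, Δk = 0, so s·k^α = (n + δ)·k.
Rearranging, k^(1−α) = s / (n + δ).
k^0.57 = 0.38 / (0.021 + 0.059) = 0.38 / 0.080 = 4.7500
k* = 4.7500^(1/0.57) ≈ 15.3880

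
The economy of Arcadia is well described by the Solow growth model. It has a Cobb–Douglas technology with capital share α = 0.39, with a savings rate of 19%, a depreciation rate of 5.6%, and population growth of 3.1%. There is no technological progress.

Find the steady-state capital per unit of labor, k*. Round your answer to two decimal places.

k* ≈ 3.60

At the steady state, Δk = 0, so s·k^α = (n + δ)·k.
Rearranging, k^(1−α) = s / (n + δ).
k^0.61 = 0.19 / (0.031 + 0.056) = 0.19 / 0.087 = 2.1839
k* = 2.1839^(1/0.61) ≈ 3.5985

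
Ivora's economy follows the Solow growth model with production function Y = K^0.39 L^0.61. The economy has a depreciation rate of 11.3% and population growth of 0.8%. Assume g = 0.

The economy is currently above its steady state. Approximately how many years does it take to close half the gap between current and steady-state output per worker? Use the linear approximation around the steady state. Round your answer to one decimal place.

about 9.4 years

Near the steady state the convergence rate is λ = (1 − α)(n + δ).
λ = (1 − 0.39) × 0.121 = 0.61 × 0.121 = 0.07381
Half-life = ln 2 / λ = 0.6931 / 0.07381 ≈ 9.39 years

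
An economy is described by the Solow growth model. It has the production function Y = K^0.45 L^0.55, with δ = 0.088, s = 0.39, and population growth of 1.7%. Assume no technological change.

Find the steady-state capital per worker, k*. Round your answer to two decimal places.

In steady state, investment equals break-even investment: s·k^α = (n + δ)·k.
Dividing both sides by k: k^(1−α) = s / (n + δ).
k^0.55 = 0.39 / (0.017 + 0.088) = 0.39 / 0.105 = 3.7143
k* = 3.7143^(1/0.55) ≈ 10.8678

k* ≈ 10.87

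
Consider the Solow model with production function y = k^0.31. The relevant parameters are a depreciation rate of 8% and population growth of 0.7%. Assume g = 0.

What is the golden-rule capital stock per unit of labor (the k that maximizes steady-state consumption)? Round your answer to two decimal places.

k_gold ≈ 6.31

The golden rule sets f'(k) = n + δ, i.e. α·k^(α−1) = n + δ.
So k^(1−α) = α / (n + δ) = 0.31 / 0.087 = 3.5632.
k_gold = 3.5632^(1/0.69) ≈ 6.3062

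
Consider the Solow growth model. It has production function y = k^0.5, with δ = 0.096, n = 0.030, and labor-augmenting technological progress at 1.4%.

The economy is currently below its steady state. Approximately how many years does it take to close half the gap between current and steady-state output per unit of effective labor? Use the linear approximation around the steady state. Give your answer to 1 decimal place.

Near the steady state the convergence rate is λ = (1 − α)(n + g + δ).
λ = (1 − 0.5) × 0.140 = 0.5 × 0.140 = 0.0700
Half-life = ln 2 / λ = 0.6931 / 0.0700 ≈ 9.90 years

half-life ≈ 9.9 years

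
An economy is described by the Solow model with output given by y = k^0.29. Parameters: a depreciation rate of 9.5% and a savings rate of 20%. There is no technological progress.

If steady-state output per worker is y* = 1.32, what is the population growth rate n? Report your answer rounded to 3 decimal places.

In steady state, investment equals break-even investment: s·k^α = (n + δ)·k.
Since y* = [s/(n + δ)]^(α/(1−α)), we have s/(n + δ) = (y*)^((1−α)/α) = 1.32^2.4483 = 1.9733.
Therefore n + δ = s / 1.9733 = 0.20 / 1.9733 = 0.1014, so n = 0.1014 − 0.095 = 0.0064.

n ≈ 0.006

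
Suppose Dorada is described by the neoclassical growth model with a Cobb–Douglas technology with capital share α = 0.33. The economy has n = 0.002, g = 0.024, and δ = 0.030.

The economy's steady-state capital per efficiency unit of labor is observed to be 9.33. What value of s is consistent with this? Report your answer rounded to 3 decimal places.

Steady state requires s·f(k) = (n + g + δ)·k, i.e. s·k^α = (n + g + δ)·k.
So s / (n + g + δ) = (k*)^(1−α) = 9.33^0.67 = 4.4650.
Therefore s = 4.4650 × (n + g + δ) = 4.4650 × 0.056 = 0.2500.

s ≈ 0.250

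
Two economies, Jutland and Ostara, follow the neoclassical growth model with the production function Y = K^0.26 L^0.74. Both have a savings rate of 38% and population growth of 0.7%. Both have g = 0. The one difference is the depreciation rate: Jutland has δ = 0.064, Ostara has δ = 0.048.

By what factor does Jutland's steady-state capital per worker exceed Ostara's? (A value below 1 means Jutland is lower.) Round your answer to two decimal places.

Steady-state k* = [s/(n + δ)]^(1/(1−α)), so the ratio is [ (s_J/(n + δ)_J) / (s_O/(n + δ)_O) ]^1.3514.
s_J/(n + δ)_J = 0.38/0.071 = 5.3521; s_O/(n + δ)_O = 0.38/0.055 = 6.9091.
Ratio = (5.3521/6.9091)^1.3514 = 0.7746^1.3514 ≈ 0.7081

ratio ≈ 0.71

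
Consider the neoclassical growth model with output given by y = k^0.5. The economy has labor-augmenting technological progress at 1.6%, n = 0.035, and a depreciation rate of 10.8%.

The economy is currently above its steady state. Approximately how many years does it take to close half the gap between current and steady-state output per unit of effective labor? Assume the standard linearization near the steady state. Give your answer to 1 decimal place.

Near the steady state the convergence rate is λ = (1 − α)(n + g + δ).
λ = (1 − 0.5) × 0.159 = 0.5 × 0.159 = 0.0795
Half-life = ln 2 / λ = 0.6931 / 0.0795 ≈ 8.72 years

t_½ ≈ 8.7 years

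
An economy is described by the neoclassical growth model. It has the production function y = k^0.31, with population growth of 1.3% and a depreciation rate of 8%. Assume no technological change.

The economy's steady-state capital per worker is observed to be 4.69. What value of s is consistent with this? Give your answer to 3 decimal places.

In steady state, investment equals break-even investment: s·k^α = (n + δ)·k.
So s / (n + δ) = (k*)^(1−α) = 4.69^0.69 = 2.9048.
Therefore s = 2.9048 × (n + δ) = 2.9048 × 0.093 = 0.2701.

s ≈ 0.270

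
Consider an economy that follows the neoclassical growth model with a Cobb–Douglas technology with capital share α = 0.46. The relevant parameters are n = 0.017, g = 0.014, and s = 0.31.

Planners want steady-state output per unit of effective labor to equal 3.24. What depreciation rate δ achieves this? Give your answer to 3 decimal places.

δ ≈ 0.047

In steady state, investment equals break-even investment: s·k^α = (n + g + δ)·k.
Since y* = [s/(n + g + δ)]^(α/(1−α)), we have s/(n + g + δ) = (y*)^((1−α)/α) = 3.24^1.1739 = 3.9749.
Therefore n + g + δ = s / 3.9749 = 0.31 / 3.9749 = 0.0780, so δ = 0.0780 − 0.031 = 0.0470.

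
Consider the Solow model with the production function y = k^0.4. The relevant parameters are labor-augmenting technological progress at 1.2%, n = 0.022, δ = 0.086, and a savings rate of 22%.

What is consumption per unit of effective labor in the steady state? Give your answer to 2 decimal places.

c* ≈ 1.17

At the steady state, Δk = 0, so s·k^α = (n + g + δ)·k.
Dividing both sides by k: k^(1−α) = s / (n + g + δ).
k^0.6 = 0.22 / (0.022 + 0.012 + 0.086) = 0.22 / 0.120 = 1.8333
k* = 1.8333^(1/0.6) ≈ 2.7461
y* = (k*)^α = 2.7461^0.4 ≈ 1.4979
c* = (1 − s)·y* = (1 − 0.22) × 1.4979 ≈ 1.1684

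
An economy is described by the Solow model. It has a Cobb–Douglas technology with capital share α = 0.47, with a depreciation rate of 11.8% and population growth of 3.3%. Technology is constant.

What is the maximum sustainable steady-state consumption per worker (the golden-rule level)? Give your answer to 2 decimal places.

At the golden rule, f'(k) = n + δ, so α·k^(α−1) = n + δ and k_gold = (α/(n + δ))^(1/(1−α)).
k_gold = (0.47/0.151)^(1/0.53) = 3.1126^1.8868 ≈ 8.5197
c_gold = f(k_gold) − (n + δ)·k_gold = 2.7372 − 0.151×8.5197 ≈ 1.4507

c_gold ≈ 1.45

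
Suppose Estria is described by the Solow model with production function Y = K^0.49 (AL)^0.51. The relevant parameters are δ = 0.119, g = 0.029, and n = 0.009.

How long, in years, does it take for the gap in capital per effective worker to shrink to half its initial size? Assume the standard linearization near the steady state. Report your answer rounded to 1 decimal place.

Near the steady state the convergence rate is λ = (1 − α)(n + g + δ).
λ = (1 − 0.49) × 0.157 = 0.51 × 0.157 = 0.08007
Half-life = ln 2 / λ = 0.6931 / 0.08007 ≈ 8.66 years

half-life ≈ 8.7 years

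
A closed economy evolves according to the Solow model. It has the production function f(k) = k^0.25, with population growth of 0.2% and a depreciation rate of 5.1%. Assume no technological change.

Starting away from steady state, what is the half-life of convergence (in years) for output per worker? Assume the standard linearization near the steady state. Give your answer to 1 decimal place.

half-life ≈ 17.4 years

Near the steady state the convergence rate is λ = (1 − α)(n + δ).
λ = (1 − 0.25) × 0.053 = 0.75 × 0.053 = 0.03975
Half-life = ln 2 / λ = 0.6931 / 0.03975 ≈ 17.44 years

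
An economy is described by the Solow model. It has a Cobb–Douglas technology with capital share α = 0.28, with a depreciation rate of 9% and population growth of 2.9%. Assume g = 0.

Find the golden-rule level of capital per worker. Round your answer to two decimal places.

The golden rule sets f'(k) = n + δ, i.e. α·k^(α−1) = n + δ.
So k^(1−α) = α / (n + δ) = 0.28 / 0.119 = 2.3529.
k_gold = 2.3529^(1/0.72) ≈ 3.2818

k_gold ≈ 3.28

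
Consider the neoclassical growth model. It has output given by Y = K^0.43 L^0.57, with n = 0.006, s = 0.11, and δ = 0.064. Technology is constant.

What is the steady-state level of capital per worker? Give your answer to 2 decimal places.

k* = 2.21

In steady state, investment equals break-even investment: s·k^α = (n + δ)·k.
Dividing both sides by k: k^(1−α) = s / (n + δ).
k^0.57 = 0.11 / (0.006 + 0.064) = 0.11 / 0.070 = 1.5714
k* = 1.5714^(1/0.57) ≈ 2.2098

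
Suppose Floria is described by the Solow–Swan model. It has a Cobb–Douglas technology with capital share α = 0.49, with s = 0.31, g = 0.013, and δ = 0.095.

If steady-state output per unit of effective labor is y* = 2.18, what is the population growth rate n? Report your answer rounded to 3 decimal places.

In steady state, investment equals break-even investment: s·k^α = (n + g + δ)·k.
Since y* = [s/(n + g + δ)]^(α/(1−α)), we have s/(n + g + δ) = (y*)^((1−α)/α) = 2.18^1.0408 = 2.2504.
Therefore n + g + δ = s / 2.2504 = 0.31 / 2.2504 = 0.1378, so n = 0.1378 − 0.108 = 0.0298.

n ≈ 0.030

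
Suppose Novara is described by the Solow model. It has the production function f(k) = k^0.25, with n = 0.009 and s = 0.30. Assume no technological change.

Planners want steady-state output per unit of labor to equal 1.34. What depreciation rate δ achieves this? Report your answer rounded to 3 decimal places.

At the steady state, Δk = 0, so s·k^α = (n + δ)·k.
Since y* = [s/(n + δ)]^(α/(1−α)), we have s/(n + δ) = (y*)^((1−α)/α) = 1.34^3 = 2.4061.
Therefore n + δ = s / 2.4061 = 0.30 / 2.4061 = 0.1247, so δ = 0.1247 − 0.009 = 0.1157.

δ ≈ 0.116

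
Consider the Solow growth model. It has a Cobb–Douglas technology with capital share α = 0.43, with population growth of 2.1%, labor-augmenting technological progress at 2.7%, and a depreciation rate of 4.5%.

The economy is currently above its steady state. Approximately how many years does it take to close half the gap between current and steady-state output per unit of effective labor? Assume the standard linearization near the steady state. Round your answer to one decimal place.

about 13.1 years

Near the steady state the convergence rate is λ = (1 − α)(n + g + δ).
λ = (1 − 0.43) × 0.093 = 0.57 × 0.093 = 0.05301
Half-life = ln 2 / λ = 0.6931 / 0.05301 ≈ 13.07 years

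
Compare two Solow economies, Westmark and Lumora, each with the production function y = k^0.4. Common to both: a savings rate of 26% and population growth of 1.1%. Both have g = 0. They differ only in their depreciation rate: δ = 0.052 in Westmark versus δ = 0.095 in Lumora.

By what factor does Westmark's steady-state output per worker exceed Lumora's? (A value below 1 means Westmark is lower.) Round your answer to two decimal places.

Steady-state y* = [s/(n + δ)]^(α/(1−α)), so the ratio is [ (s_W/(n + δ)_W) / (s_L/(n + δ)_L) ]^0.6667.
s_W/(n + δ)_W = 0.26/0.063 = 4.1270; s_L/(n + δ)_L = 0.26/0.106 = 2.4528.
Ratio = (4.1270/2.4528)^0.6667 = 1.6826^0.6667 ≈ 1.4147

y*_W / y*_L ≈ 1.41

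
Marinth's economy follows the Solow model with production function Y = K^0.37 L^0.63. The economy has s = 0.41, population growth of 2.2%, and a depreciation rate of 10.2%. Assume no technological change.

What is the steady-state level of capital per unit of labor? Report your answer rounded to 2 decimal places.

k* = 6.67

In steady state, investment equals break-even investment: s·k^α = (n + δ)·k.
Dividing both sides by k: k^(1−α) = s / (n + δ).
k^0.63 = 0.41 / (0.022 + 0.102) = 0.41 / 0.124 = 3.3065
k* = 3.3065^(1/0.63) ≈ 6.6741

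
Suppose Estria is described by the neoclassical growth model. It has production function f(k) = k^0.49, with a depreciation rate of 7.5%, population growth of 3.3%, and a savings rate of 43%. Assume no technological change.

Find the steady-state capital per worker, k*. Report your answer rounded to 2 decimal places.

Steady state requires s·f(k) = (n + δ)·k, i.e. s·k^α = (n + δ)·k.
Dividing both sides by k: k^(1−α) = s / (n + δ).
k^0.51 = 0.43 / (0.033 + 0.075) = 0.43 / 0.108 = 3.9815
k* = 3.9815^(1/0.51) ≈ 15.0163

k* = 15.02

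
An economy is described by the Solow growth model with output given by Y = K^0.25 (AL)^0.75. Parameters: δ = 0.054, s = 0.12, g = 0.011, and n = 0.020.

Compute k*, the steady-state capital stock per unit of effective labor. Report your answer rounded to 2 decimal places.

k* ≈ 1.58

At the steady state, Δk = 0, so s·k^α = (n + g + δ)·k.
Dividing both sides by k: k^(1−α) = s / (n + g + δ).
k^0.75 = 0.12 / (0.020 + 0.011 + 0.054) = 0.12 / 0.085 = 1.4118
k* = 1.4118^(1/0.75) ≈ 1.5838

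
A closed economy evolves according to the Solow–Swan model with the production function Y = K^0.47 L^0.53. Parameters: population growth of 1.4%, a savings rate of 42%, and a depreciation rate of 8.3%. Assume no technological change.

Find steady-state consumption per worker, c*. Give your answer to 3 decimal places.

c* = 2.127

Steady state requires s·f(k) = (n + δ)·k, i.e. s·k^α = (n + δ)·k.
Dividing both sides by k: k^(1−α) = s / (n + δ).
k^0.53 = 0.42 / (0.014 + 0.083) = 0.42 / 0.097 = 4.3299
k* = 4.3299^(1/0.53) ≈ 15.8819
y* = (k*)^α = 15.8819^0.47 ≈ 3.6680
c* = (1 − s)·y* = (1 − 0.42) × 3.6680 ≈ 2.1274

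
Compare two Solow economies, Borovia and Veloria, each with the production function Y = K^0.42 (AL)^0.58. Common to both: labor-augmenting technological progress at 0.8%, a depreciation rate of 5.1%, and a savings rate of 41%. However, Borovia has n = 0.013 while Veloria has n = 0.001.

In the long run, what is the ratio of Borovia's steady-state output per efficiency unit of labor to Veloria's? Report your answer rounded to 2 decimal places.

Steady-state y* = [s/(n + g + δ)]^(α/(1−α)), so the ratio is [ (s_B/(n + g + δ)_B) / (s_V/(n + g + δ)_V) ]^0.7241.
s_B/(n + g + δ)_B = 0.41/0.072 = 5.6944; s_V/(n + g + δ)_V = 0.41/0.060 = 6.8333.
Ratio = (5.6944/6.8333)^0.7241 = 0.8333^0.7241 ≈ 0.8763

ratio ≈ 0.88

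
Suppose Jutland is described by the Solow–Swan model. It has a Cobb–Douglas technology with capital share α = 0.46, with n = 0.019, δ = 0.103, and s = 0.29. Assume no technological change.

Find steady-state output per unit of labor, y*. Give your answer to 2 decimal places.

y* = 2.09

At the steady state, Δk = 0, so s·k^α = (n + δ)·k.
Rearranging, k^(1−α) = s / (n + δ).
k^0.54 = 0.29 / (0.019 + 0.103) = 0.29 / 0.122 = 2.3770
k* = 2.3770^(1/0.54) ≈ 4.9699
y* = (k*)^α = 4.9699^0.46 ≈ 2.0908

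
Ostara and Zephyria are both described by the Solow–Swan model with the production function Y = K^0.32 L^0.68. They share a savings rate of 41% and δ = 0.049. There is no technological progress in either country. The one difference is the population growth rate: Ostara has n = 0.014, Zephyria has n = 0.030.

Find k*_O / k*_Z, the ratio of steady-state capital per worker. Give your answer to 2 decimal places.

k*_O / k*_Z ≈ 1.39

Steady-state k* = [s/(n + δ)]^(1/(1−α)), so the ratio is [ (s_O/(n + δ)_O) / (s_Z/(n + δ)_Z) ]^1.4706.
s_O/(n + δ)_O = 0.41/0.063 = 6.5079; s_Z/(n + δ)_Z = 0.41/0.079 = 5.1899.
Ratio = (6.5079/5.1899)^1.4706 = 1.2540^1.4706 ≈ 1.3949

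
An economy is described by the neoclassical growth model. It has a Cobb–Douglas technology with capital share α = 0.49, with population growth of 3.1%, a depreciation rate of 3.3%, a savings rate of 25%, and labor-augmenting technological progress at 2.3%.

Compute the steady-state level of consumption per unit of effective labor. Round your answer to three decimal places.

c* ≈ 2.068

At the steady state, Δk = 0, so s·k^α = (n + g + δ)·k.
Dividing both sides by k: k^(1−α) = s / (n + g + δ).
k^0.51 = 0.25 / (0.031 + 0.023 + 0.033) = 0.25 / 0.087 = 2.8736
k* = 2.8736^(1/0.51) ≈ 7.9227
y* = (k*)^α = 7.9227^0.49 ≈ 2.7571
c* = (1 − s)·y* = (1 − 0.25) × 2.7571 ≈ 2.0678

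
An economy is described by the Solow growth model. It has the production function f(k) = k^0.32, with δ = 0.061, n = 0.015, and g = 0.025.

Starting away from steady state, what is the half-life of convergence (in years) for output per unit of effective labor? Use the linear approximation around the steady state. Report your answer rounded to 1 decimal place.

Near the steady state the convergence rate is λ = (1 − α)(n + g + δ).
λ = (1 − 0.32) × 0.101 = 0.68 × 0.101 = 0.06868
Half-life = ln 2 / λ = 0.6931 / 0.06868 ≈ 10.09 years

t_½ ≈ 10.1 years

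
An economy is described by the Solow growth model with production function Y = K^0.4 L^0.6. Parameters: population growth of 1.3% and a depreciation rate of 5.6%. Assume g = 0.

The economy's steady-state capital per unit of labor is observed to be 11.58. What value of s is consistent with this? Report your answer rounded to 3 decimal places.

Steady state requires s·f(k) = (n + δ)·k, i.e. s·k^α = (n + δ)·k.
So s / (n + δ) = (k*)^(1−α) = 11.58^0.6 = 4.3474.
Therefore s = 4.3474 × (n + δ) = 4.3474 × 0.069 = 0.3000.

s ≈ 0.300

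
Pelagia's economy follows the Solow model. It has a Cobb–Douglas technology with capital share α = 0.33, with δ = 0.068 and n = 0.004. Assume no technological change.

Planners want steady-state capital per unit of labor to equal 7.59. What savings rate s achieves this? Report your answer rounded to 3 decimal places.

s ≈ 0.280

In steady state, investment equals break-even investment: s·k^α = (n + δ)·k.
So s / (n + δ) = (k*)^(1−α) = 7.59^0.67 = 3.8883.
Therefore s = 3.8883 × (n + δ) = 3.8883 × 0.072 = 0.2800.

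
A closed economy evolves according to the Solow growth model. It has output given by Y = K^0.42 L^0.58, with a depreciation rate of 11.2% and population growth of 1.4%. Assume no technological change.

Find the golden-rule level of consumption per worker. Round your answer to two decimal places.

At the golden rule, f'(k) = n + δ, so α·k^(α−1) = n + δ and k_gold = (α/(n + δ))^(1/(1−α)).
k_gold = (0.42/0.126)^(1/0.58) = 3.3333^1.7241 ≈ 7.9705
c_gold = f(k_gold) − (n + δ)·k_gold = 2.3912 − 0.126×7.9705 ≈ 1.3869

c_gold ≈ 1.39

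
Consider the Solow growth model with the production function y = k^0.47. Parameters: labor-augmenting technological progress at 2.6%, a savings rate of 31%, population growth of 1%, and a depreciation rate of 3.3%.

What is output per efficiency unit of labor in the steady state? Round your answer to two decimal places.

In steady state, investment equals break-even investment: s·k^α = (n + g + δ)·k.
Dividing both sides by k: k^(1−α) = s / (n + g + δ).
k^0.53 = 0.31 / (0.010 + 0.026 + 0.033) = 0.31 / 0.069 = 4.4928
k* = 4.4928^(1/0.53) ≈ 17.0280
y* = (k*)^α = 17.0280^0.47 ≈ 3.7901

y* ≈ 3.79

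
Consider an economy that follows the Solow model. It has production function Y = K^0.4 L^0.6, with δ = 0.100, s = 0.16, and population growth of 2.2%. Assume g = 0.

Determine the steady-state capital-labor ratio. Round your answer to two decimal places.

k* = 1.57

At the steady state, Δk = 0, so s·k^α = (n + δ)·k.
Dividing both sides by k: k^(1−α) = s / (n + δ).
k^0.6 = 0.16 / (0.022 + 0.100) = 0.16 / 0.122 = 1.3115
k* = 1.3115^(1/0.6) ≈ 1.5714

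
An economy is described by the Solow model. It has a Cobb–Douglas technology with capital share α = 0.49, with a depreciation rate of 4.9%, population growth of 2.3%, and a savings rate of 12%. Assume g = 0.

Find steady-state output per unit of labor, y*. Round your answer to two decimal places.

y* = 1.63

Steady state requires s·f(k) = (n + δ)·k, i.e. s·k^α = (n + δ)·k.
Dividing both sides by k: k^(1−α) = s / (n + δ).
k^0.51 = 0.12 / (0.023 + 0.049) = 0.12 / 0.072 = 1.6667
k* = 1.6667^(1/0.51) ≈ 2.7228
y* = (k*)^α = 2.7228^0.49 ≈ 1.6336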